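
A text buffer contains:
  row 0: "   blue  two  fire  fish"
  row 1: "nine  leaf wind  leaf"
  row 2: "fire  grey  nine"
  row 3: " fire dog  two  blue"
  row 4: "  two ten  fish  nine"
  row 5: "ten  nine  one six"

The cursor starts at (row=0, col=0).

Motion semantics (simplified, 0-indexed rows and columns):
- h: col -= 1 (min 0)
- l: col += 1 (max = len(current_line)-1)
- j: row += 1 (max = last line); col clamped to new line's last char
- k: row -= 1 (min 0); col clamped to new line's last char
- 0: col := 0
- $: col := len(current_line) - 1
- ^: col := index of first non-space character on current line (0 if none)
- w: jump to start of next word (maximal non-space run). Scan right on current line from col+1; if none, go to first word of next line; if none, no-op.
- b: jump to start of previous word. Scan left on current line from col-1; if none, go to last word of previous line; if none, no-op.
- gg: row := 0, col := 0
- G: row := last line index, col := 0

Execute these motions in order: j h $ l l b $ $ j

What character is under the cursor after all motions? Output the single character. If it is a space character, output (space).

Answer: e

Derivation:
After 1 (j): row=1 col=0 char='n'
After 2 (h): row=1 col=0 char='n'
After 3 ($): row=1 col=20 char='f'
After 4 (l): row=1 col=20 char='f'
After 5 (l): row=1 col=20 char='f'
After 6 (b): row=1 col=17 char='l'
After 7 ($): row=1 col=20 char='f'
After 8 ($): row=1 col=20 char='f'
After 9 (j): row=2 col=15 char='e'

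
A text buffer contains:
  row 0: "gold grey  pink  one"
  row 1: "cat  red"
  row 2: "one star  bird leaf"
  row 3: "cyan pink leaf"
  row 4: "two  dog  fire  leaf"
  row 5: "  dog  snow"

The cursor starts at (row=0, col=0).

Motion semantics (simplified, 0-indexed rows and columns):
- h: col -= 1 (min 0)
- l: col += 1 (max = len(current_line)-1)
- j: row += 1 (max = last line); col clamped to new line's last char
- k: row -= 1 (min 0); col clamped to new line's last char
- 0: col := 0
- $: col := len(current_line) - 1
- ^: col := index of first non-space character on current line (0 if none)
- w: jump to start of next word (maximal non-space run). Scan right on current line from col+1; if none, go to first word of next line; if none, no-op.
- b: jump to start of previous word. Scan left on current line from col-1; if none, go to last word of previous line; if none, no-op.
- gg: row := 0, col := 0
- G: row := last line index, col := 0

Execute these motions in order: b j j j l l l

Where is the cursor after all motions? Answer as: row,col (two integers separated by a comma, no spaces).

Answer: 3,3

Derivation:
After 1 (b): row=0 col=0 char='g'
After 2 (j): row=1 col=0 char='c'
After 3 (j): row=2 col=0 char='o'
After 4 (j): row=3 col=0 char='c'
After 5 (l): row=3 col=1 char='y'
After 6 (l): row=3 col=2 char='a'
After 7 (l): row=3 col=3 char='n'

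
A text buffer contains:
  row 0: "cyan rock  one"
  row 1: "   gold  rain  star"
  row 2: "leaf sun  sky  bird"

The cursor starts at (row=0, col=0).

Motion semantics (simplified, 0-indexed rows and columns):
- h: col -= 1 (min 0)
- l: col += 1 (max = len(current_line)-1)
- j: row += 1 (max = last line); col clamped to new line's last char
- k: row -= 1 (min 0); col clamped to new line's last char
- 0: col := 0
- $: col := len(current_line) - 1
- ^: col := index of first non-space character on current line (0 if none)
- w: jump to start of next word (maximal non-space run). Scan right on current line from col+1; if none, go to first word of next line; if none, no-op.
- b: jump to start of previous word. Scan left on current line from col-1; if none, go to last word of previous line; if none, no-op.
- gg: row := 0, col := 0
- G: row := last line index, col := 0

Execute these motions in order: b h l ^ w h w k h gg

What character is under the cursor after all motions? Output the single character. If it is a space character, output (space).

Answer: c

Derivation:
After 1 (b): row=0 col=0 char='c'
After 2 (h): row=0 col=0 char='c'
After 3 (l): row=0 col=1 char='y'
After 4 (^): row=0 col=0 char='c'
After 5 (w): row=0 col=5 char='r'
After 6 (h): row=0 col=4 char='_'
After 7 (w): row=0 col=5 char='r'
After 8 (k): row=0 col=5 char='r'
After 9 (h): row=0 col=4 char='_'
After 10 (gg): row=0 col=0 char='c'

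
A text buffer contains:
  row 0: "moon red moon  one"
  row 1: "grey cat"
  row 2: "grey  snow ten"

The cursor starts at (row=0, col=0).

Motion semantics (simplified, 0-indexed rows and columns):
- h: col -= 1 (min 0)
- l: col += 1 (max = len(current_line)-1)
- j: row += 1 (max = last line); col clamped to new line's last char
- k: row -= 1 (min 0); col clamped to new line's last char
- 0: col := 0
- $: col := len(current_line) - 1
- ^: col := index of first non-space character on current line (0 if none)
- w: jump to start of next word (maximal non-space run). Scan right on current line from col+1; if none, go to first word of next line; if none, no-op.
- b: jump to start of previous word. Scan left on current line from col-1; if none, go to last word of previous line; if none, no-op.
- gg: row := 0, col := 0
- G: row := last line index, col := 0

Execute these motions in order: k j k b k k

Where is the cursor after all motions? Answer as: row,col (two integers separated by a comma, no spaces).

After 1 (k): row=0 col=0 char='m'
After 2 (j): row=1 col=0 char='g'
After 3 (k): row=0 col=0 char='m'
After 4 (b): row=0 col=0 char='m'
After 5 (k): row=0 col=0 char='m'
After 6 (k): row=0 col=0 char='m'

Answer: 0,0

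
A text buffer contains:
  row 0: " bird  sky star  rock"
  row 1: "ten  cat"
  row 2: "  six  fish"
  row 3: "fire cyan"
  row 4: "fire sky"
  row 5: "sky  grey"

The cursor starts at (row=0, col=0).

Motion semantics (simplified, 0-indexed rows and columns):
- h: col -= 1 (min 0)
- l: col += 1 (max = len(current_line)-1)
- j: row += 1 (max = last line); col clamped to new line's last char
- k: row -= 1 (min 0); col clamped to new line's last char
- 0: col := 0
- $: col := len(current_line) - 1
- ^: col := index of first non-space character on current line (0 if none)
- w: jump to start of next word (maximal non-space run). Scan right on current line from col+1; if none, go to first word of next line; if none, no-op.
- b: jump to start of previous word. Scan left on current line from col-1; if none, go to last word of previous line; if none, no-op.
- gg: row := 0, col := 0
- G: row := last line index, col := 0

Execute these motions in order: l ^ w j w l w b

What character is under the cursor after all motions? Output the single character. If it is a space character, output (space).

Answer: s

Derivation:
After 1 (l): row=0 col=1 char='b'
After 2 (^): row=0 col=1 char='b'
After 3 (w): row=0 col=7 char='s'
After 4 (j): row=1 col=7 char='t'
After 5 (w): row=2 col=2 char='s'
After 6 (l): row=2 col=3 char='i'
After 7 (w): row=2 col=7 char='f'
After 8 (b): row=2 col=2 char='s'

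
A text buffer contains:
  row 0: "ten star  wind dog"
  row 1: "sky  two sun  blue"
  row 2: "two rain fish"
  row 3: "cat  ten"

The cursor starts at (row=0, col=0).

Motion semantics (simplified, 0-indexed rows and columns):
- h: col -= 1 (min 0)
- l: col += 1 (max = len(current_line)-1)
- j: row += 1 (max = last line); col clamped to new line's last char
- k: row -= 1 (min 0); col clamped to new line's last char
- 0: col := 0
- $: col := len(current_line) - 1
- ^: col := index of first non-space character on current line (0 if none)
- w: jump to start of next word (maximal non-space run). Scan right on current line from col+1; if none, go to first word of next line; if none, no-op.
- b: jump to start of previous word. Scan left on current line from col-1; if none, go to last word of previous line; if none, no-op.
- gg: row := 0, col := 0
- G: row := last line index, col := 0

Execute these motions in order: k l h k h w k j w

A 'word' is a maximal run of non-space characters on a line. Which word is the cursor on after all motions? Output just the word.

Answer: two

Derivation:
After 1 (k): row=0 col=0 char='t'
After 2 (l): row=0 col=1 char='e'
After 3 (h): row=0 col=0 char='t'
After 4 (k): row=0 col=0 char='t'
After 5 (h): row=0 col=0 char='t'
After 6 (w): row=0 col=4 char='s'
After 7 (k): row=0 col=4 char='s'
After 8 (j): row=1 col=4 char='_'
After 9 (w): row=1 col=5 char='t'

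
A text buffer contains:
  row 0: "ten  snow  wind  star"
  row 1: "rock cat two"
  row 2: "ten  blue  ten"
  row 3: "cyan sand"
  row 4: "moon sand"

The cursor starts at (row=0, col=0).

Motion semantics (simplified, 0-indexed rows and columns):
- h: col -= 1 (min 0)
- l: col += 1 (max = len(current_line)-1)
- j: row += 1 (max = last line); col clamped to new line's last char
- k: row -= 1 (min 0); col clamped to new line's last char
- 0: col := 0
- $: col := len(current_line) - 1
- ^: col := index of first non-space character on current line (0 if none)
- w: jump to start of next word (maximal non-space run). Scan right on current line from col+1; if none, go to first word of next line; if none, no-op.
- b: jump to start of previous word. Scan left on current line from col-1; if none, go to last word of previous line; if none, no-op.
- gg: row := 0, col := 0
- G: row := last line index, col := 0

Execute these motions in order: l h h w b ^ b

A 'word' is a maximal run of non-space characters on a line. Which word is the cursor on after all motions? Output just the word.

Answer: ten

Derivation:
After 1 (l): row=0 col=1 char='e'
After 2 (h): row=0 col=0 char='t'
After 3 (h): row=0 col=0 char='t'
After 4 (w): row=0 col=5 char='s'
After 5 (b): row=0 col=0 char='t'
After 6 (^): row=0 col=0 char='t'
After 7 (b): row=0 col=0 char='t'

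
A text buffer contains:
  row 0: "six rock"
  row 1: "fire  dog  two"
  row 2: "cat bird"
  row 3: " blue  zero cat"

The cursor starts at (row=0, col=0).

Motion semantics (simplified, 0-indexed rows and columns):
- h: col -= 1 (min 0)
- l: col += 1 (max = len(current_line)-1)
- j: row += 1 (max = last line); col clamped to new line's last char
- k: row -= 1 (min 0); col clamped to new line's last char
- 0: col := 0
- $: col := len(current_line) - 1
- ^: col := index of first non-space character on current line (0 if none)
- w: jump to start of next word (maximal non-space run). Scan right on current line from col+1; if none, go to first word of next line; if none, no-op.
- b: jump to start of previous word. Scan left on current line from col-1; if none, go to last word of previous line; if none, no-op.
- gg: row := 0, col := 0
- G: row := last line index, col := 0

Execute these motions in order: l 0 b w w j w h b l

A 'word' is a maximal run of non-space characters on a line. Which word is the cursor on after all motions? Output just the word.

Answer: cat

Derivation:
After 1 (l): row=0 col=1 char='i'
After 2 (0): row=0 col=0 char='s'
After 3 (b): row=0 col=0 char='s'
After 4 (w): row=0 col=4 char='r'
After 5 (w): row=1 col=0 char='f'
After 6 (j): row=2 col=0 char='c'
After 7 (w): row=2 col=4 char='b'
After 8 (h): row=2 col=3 char='_'
After 9 (b): row=2 col=0 char='c'
After 10 (l): row=2 col=1 char='a'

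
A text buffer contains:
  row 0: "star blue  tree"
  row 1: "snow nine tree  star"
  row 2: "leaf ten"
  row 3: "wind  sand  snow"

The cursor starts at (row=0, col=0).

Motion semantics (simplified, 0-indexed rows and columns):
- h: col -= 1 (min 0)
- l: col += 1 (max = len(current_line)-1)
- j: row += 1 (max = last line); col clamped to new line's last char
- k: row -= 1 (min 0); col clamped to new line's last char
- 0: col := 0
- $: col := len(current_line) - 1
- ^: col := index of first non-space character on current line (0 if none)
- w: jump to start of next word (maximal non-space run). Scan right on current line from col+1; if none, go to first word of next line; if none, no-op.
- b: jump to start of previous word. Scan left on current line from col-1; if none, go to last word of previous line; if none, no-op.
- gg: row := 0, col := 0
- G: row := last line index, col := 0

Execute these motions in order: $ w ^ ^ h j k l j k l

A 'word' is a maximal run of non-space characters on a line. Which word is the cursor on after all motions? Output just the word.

Answer: snow

Derivation:
After 1 ($): row=0 col=14 char='e'
After 2 (w): row=1 col=0 char='s'
After 3 (^): row=1 col=0 char='s'
After 4 (^): row=1 col=0 char='s'
After 5 (h): row=1 col=0 char='s'
After 6 (j): row=2 col=0 char='l'
After 7 (k): row=1 col=0 char='s'
After 8 (l): row=1 col=1 char='n'
After 9 (j): row=2 col=1 char='e'
After 10 (k): row=1 col=1 char='n'
After 11 (l): row=1 col=2 char='o'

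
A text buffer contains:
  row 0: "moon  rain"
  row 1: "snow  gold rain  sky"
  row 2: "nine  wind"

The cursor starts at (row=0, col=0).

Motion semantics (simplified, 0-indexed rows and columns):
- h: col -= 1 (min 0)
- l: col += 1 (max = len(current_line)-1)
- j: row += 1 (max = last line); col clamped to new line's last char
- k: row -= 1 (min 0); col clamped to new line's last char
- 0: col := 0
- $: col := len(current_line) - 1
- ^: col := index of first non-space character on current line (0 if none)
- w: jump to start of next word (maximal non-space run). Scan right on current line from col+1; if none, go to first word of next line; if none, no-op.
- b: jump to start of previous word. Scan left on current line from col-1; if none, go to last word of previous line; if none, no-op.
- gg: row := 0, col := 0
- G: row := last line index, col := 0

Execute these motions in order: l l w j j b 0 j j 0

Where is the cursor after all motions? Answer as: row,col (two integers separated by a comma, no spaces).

Answer: 2,0

Derivation:
After 1 (l): row=0 col=1 char='o'
After 2 (l): row=0 col=2 char='o'
After 3 (w): row=0 col=6 char='r'
After 4 (j): row=1 col=6 char='g'
After 5 (j): row=2 col=6 char='w'
After 6 (b): row=2 col=0 char='n'
After 7 (0): row=2 col=0 char='n'
After 8 (j): row=2 col=0 char='n'
After 9 (j): row=2 col=0 char='n'
After 10 (0): row=2 col=0 char='n'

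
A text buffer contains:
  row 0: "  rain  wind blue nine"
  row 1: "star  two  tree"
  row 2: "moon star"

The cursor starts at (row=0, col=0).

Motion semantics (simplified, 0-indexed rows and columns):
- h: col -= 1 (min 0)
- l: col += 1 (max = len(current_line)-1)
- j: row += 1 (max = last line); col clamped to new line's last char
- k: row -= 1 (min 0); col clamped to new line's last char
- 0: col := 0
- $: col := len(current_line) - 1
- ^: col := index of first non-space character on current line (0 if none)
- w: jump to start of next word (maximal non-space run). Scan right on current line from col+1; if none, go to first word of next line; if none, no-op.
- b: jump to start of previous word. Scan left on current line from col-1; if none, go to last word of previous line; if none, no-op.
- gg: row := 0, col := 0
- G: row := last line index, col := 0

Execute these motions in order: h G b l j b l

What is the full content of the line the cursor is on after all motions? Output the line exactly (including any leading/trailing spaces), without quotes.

After 1 (h): row=0 col=0 char='_'
After 2 (G): row=2 col=0 char='m'
After 3 (b): row=1 col=11 char='t'
After 4 (l): row=1 col=12 char='r'
After 5 (j): row=2 col=8 char='r'
After 6 (b): row=2 col=5 char='s'
After 7 (l): row=2 col=6 char='t'

Answer: moon star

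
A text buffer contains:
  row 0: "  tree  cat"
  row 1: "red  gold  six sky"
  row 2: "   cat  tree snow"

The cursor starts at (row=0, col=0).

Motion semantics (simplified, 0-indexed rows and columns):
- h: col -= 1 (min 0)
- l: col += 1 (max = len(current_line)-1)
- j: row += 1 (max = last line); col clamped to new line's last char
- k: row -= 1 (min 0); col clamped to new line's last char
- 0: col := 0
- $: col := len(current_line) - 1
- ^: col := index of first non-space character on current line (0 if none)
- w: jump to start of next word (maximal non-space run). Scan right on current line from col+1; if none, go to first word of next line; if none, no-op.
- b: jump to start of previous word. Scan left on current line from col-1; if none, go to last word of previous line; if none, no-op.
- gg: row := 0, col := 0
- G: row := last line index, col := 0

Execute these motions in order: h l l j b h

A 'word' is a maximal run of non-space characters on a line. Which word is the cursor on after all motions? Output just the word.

Answer: red

Derivation:
After 1 (h): row=0 col=0 char='_'
After 2 (l): row=0 col=1 char='_'
After 3 (l): row=0 col=2 char='t'
After 4 (j): row=1 col=2 char='d'
After 5 (b): row=1 col=0 char='r'
After 6 (h): row=1 col=0 char='r'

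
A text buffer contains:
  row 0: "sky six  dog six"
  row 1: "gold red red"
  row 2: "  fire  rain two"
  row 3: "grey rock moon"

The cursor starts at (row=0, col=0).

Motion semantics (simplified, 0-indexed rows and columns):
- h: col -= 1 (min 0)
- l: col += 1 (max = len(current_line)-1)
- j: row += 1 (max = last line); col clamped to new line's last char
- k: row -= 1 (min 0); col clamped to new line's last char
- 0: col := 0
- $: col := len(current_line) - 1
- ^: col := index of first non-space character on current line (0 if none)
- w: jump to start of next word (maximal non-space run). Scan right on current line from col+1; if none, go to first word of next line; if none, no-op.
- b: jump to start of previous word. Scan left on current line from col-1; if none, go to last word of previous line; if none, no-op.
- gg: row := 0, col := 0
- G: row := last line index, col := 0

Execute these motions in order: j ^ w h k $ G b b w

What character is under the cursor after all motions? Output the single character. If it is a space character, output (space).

After 1 (j): row=1 col=0 char='g'
After 2 (^): row=1 col=0 char='g'
After 3 (w): row=1 col=5 char='r'
After 4 (h): row=1 col=4 char='_'
After 5 (k): row=0 col=4 char='s'
After 6 ($): row=0 col=15 char='x'
After 7 (G): row=3 col=0 char='g'
After 8 (b): row=2 col=13 char='t'
After 9 (b): row=2 col=8 char='r'
After 10 (w): row=2 col=13 char='t'

Answer: t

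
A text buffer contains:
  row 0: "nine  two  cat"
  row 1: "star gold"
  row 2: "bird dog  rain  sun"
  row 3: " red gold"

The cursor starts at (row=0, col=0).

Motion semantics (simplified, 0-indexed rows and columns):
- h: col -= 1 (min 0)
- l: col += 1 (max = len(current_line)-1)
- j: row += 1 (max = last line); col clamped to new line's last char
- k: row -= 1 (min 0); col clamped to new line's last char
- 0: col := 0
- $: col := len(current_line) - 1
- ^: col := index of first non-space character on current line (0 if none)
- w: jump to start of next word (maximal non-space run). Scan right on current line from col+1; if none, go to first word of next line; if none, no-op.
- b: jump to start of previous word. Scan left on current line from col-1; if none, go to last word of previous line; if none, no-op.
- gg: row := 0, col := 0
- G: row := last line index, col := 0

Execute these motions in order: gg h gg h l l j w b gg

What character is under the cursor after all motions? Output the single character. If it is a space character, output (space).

Answer: n

Derivation:
After 1 (gg): row=0 col=0 char='n'
After 2 (h): row=0 col=0 char='n'
After 3 (gg): row=0 col=0 char='n'
After 4 (h): row=0 col=0 char='n'
After 5 (l): row=0 col=1 char='i'
After 6 (l): row=0 col=2 char='n'
After 7 (j): row=1 col=2 char='a'
After 8 (w): row=1 col=5 char='g'
After 9 (b): row=1 col=0 char='s'
After 10 (gg): row=0 col=0 char='n'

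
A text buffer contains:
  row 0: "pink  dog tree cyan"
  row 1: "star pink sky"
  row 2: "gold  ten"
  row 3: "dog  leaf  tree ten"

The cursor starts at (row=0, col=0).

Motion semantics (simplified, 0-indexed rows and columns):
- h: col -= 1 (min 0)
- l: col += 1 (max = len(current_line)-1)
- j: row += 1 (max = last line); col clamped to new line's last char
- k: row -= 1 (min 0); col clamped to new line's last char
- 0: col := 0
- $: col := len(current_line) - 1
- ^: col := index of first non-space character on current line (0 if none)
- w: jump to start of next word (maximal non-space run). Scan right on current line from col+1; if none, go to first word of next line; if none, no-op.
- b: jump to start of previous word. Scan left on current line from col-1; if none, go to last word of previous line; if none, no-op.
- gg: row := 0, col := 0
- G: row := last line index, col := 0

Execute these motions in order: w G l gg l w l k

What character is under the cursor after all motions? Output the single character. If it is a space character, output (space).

After 1 (w): row=0 col=6 char='d'
After 2 (G): row=3 col=0 char='d'
After 3 (l): row=3 col=1 char='o'
After 4 (gg): row=0 col=0 char='p'
After 5 (l): row=0 col=1 char='i'
After 6 (w): row=0 col=6 char='d'
After 7 (l): row=0 col=7 char='o'
After 8 (k): row=0 col=7 char='o'

Answer: o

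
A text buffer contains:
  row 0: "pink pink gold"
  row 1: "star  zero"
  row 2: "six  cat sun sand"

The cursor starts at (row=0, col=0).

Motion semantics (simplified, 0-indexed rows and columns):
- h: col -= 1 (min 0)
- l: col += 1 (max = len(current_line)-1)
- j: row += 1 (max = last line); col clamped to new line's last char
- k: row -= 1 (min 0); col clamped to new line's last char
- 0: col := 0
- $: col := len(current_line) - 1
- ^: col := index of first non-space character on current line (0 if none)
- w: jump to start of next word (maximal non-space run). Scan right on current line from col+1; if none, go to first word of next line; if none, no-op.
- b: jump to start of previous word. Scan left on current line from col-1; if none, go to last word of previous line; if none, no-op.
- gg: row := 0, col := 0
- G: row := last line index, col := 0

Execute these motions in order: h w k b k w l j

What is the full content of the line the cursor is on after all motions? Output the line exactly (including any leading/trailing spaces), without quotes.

After 1 (h): row=0 col=0 char='p'
After 2 (w): row=0 col=5 char='p'
After 3 (k): row=0 col=5 char='p'
After 4 (b): row=0 col=0 char='p'
After 5 (k): row=0 col=0 char='p'
After 6 (w): row=0 col=5 char='p'
After 7 (l): row=0 col=6 char='i'
After 8 (j): row=1 col=6 char='z'

Answer: star  zero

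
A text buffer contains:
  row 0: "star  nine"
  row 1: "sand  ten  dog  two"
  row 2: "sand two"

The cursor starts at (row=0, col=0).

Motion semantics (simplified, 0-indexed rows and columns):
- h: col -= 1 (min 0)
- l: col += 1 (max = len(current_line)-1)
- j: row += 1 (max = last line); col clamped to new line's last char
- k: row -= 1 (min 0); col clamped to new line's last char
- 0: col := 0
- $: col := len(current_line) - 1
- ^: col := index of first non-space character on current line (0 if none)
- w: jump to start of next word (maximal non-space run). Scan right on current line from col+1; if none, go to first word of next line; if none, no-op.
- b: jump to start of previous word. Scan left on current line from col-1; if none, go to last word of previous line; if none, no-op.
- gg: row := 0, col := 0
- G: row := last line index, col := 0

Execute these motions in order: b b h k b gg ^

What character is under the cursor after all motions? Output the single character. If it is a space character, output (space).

Answer: s

Derivation:
After 1 (b): row=0 col=0 char='s'
After 2 (b): row=0 col=0 char='s'
After 3 (h): row=0 col=0 char='s'
After 4 (k): row=0 col=0 char='s'
After 5 (b): row=0 col=0 char='s'
After 6 (gg): row=0 col=0 char='s'
After 7 (^): row=0 col=0 char='s'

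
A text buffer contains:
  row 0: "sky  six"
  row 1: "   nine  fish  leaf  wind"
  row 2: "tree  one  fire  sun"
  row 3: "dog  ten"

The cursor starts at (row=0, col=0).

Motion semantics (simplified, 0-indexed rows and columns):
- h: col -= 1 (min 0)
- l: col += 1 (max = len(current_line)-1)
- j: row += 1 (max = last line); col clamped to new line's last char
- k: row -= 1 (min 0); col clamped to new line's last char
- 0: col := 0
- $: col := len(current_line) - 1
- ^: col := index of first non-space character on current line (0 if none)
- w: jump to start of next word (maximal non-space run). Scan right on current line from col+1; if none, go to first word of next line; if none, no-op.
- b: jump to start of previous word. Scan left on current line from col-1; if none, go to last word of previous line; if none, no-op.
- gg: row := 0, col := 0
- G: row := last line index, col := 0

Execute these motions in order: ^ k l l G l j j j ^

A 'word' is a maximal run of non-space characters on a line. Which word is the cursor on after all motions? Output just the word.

Answer: dog

Derivation:
After 1 (^): row=0 col=0 char='s'
After 2 (k): row=0 col=0 char='s'
After 3 (l): row=0 col=1 char='k'
After 4 (l): row=0 col=2 char='y'
After 5 (G): row=3 col=0 char='d'
After 6 (l): row=3 col=1 char='o'
After 7 (j): row=3 col=1 char='o'
After 8 (j): row=3 col=1 char='o'
After 9 (j): row=3 col=1 char='o'
After 10 (^): row=3 col=0 char='d'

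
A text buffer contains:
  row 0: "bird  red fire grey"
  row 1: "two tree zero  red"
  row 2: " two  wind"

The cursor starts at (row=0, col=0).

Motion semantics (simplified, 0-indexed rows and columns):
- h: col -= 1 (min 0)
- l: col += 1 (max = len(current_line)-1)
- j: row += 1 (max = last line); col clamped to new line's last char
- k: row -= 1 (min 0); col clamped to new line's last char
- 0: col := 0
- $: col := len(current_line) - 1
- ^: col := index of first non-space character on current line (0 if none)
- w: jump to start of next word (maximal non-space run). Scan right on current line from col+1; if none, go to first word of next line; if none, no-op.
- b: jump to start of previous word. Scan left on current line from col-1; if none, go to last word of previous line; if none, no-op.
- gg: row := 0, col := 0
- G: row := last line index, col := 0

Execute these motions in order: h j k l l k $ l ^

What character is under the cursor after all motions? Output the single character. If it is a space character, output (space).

After 1 (h): row=0 col=0 char='b'
After 2 (j): row=1 col=0 char='t'
After 3 (k): row=0 col=0 char='b'
After 4 (l): row=0 col=1 char='i'
After 5 (l): row=0 col=2 char='r'
After 6 (k): row=0 col=2 char='r'
After 7 ($): row=0 col=18 char='y'
After 8 (l): row=0 col=18 char='y'
After 9 (^): row=0 col=0 char='b'

Answer: b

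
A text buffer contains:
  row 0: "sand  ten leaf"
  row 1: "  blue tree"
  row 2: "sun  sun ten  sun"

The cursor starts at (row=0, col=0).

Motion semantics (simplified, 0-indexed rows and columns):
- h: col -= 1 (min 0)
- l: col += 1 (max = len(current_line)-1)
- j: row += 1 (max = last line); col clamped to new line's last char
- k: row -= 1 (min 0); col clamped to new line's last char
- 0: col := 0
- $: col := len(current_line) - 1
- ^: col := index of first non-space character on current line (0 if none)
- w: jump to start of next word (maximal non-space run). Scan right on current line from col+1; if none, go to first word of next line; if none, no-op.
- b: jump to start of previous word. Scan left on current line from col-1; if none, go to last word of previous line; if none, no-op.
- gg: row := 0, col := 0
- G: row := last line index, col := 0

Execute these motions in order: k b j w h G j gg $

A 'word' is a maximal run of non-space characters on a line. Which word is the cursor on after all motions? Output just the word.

After 1 (k): row=0 col=0 char='s'
After 2 (b): row=0 col=0 char='s'
After 3 (j): row=1 col=0 char='_'
After 4 (w): row=1 col=2 char='b'
After 5 (h): row=1 col=1 char='_'
After 6 (G): row=2 col=0 char='s'
After 7 (j): row=2 col=0 char='s'
After 8 (gg): row=0 col=0 char='s'
After 9 ($): row=0 col=13 char='f'

Answer: leaf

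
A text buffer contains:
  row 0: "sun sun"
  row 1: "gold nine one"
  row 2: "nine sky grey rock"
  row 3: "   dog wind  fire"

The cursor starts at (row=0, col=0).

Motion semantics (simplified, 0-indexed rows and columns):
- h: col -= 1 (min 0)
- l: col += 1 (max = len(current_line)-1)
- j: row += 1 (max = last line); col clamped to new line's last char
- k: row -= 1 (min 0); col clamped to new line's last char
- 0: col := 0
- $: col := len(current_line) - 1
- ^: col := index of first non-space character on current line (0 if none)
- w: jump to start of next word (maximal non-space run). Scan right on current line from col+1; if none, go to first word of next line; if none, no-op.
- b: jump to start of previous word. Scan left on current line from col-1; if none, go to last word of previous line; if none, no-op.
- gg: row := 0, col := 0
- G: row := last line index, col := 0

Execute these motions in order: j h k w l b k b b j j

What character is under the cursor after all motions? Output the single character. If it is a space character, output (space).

Answer: n

Derivation:
After 1 (j): row=1 col=0 char='g'
After 2 (h): row=1 col=0 char='g'
After 3 (k): row=0 col=0 char='s'
After 4 (w): row=0 col=4 char='s'
After 5 (l): row=0 col=5 char='u'
After 6 (b): row=0 col=4 char='s'
After 7 (k): row=0 col=4 char='s'
After 8 (b): row=0 col=0 char='s'
After 9 (b): row=0 col=0 char='s'
After 10 (j): row=1 col=0 char='g'
After 11 (j): row=2 col=0 char='n'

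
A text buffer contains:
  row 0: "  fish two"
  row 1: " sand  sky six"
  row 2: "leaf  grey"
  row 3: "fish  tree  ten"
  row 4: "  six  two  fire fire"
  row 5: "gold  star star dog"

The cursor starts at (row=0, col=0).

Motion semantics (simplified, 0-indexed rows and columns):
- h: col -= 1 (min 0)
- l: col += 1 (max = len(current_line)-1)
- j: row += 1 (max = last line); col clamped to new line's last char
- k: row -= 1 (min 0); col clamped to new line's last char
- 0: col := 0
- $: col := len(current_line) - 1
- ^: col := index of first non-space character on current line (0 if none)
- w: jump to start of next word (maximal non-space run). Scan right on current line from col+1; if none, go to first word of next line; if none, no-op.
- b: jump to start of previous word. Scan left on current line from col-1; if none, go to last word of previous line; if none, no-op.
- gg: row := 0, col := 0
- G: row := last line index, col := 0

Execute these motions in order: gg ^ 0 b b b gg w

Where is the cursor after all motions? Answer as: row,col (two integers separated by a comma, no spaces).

After 1 (gg): row=0 col=0 char='_'
After 2 (^): row=0 col=2 char='f'
After 3 (0): row=0 col=0 char='_'
After 4 (b): row=0 col=0 char='_'
After 5 (b): row=0 col=0 char='_'
After 6 (b): row=0 col=0 char='_'
After 7 (gg): row=0 col=0 char='_'
After 8 (w): row=0 col=2 char='f'

Answer: 0,2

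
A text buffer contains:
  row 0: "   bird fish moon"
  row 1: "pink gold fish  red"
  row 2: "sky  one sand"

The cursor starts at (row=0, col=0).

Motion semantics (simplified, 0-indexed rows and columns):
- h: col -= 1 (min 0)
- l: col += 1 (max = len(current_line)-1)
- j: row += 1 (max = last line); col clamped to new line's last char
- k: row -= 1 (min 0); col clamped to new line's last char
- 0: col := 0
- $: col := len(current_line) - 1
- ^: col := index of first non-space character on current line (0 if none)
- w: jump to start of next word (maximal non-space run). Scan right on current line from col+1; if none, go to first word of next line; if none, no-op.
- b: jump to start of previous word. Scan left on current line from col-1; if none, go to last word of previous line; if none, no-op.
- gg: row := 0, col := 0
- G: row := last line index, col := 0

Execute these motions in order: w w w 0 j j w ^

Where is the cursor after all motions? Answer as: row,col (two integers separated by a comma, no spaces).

After 1 (w): row=0 col=3 char='b'
After 2 (w): row=0 col=8 char='f'
After 3 (w): row=0 col=13 char='m'
After 4 (0): row=0 col=0 char='_'
After 5 (j): row=1 col=0 char='p'
After 6 (j): row=2 col=0 char='s'
After 7 (w): row=2 col=5 char='o'
After 8 (^): row=2 col=0 char='s'

Answer: 2,0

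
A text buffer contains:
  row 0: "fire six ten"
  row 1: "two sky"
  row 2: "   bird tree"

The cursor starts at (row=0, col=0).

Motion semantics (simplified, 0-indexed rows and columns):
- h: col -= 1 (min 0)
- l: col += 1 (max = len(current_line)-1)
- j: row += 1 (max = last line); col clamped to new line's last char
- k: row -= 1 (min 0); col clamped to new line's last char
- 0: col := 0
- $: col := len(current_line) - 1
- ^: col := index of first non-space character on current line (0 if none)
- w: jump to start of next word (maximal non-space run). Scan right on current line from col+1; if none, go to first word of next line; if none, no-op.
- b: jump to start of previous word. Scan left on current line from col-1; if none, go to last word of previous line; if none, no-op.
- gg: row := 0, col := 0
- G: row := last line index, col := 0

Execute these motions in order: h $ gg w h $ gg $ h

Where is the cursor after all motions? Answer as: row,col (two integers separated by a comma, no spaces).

Answer: 0,10

Derivation:
After 1 (h): row=0 col=0 char='f'
After 2 ($): row=0 col=11 char='n'
After 3 (gg): row=0 col=0 char='f'
After 4 (w): row=0 col=5 char='s'
After 5 (h): row=0 col=4 char='_'
After 6 ($): row=0 col=11 char='n'
After 7 (gg): row=0 col=0 char='f'
After 8 ($): row=0 col=11 char='n'
After 9 (h): row=0 col=10 char='e'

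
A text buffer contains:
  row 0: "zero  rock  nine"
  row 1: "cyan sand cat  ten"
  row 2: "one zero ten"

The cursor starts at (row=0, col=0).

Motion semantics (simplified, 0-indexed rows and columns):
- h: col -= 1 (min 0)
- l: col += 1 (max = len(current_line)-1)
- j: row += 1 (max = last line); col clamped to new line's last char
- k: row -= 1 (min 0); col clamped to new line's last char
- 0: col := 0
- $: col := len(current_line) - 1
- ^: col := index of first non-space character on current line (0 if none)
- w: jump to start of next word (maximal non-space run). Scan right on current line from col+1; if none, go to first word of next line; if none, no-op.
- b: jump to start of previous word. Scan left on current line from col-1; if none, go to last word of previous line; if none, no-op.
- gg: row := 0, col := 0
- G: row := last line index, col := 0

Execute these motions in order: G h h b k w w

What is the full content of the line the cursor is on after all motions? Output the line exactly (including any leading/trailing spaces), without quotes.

After 1 (G): row=2 col=0 char='o'
After 2 (h): row=2 col=0 char='o'
After 3 (h): row=2 col=0 char='o'
After 4 (b): row=1 col=15 char='t'
After 5 (k): row=0 col=15 char='e'
After 6 (w): row=1 col=0 char='c'
After 7 (w): row=1 col=5 char='s'

Answer: cyan sand cat  ten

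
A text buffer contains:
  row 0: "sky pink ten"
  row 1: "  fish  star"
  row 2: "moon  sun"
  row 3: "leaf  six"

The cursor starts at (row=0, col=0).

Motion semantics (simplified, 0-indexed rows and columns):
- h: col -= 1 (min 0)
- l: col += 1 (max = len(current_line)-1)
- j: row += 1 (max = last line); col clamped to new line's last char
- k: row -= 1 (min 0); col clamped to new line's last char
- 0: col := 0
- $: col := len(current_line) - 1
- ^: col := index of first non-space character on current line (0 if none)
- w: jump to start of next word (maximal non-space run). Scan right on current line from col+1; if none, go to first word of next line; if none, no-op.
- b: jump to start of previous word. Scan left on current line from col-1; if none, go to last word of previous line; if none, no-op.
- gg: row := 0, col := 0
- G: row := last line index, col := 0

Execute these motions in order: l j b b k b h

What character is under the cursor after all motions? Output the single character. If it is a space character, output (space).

Answer: s

Derivation:
After 1 (l): row=0 col=1 char='k'
After 2 (j): row=1 col=1 char='_'
After 3 (b): row=0 col=9 char='t'
After 4 (b): row=0 col=4 char='p'
After 5 (k): row=0 col=4 char='p'
After 6 (b): row=0 col=0 char='s'
After 7 (h): row=0 col=0 char='s'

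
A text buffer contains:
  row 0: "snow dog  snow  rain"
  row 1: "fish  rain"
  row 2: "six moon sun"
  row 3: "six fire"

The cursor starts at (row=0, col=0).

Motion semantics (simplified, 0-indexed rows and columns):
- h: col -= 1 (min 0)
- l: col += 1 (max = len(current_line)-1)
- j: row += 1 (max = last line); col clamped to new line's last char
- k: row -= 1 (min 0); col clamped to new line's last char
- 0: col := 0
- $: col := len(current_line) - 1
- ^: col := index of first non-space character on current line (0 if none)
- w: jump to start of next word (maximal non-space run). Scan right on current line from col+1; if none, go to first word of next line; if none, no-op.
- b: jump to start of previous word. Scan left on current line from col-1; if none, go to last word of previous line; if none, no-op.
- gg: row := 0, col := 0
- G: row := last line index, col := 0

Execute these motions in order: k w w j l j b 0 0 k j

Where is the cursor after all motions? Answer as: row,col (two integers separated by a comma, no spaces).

After 1 (k): row=0 col=0 char='s'
After 2 (w): row=0 col=5 char='d'
After 3 (w): row=0 col=10 char='s'
After 4 (j): row=1 col=9 char='n'
After 5 (l): row=1 col=9 char='n'
After 6 (j): row=2 col=9 char='s'
After 7 (b): row=2 col=4 char='m'
After 8 (0): row=2 col=0 char='s'
After 9 (0): row=2 col=0 char='s'
After 10 (k): row=1 col=0 char='f'
After 11 (j): row=2 col=0 char='s'

Answer: 2,0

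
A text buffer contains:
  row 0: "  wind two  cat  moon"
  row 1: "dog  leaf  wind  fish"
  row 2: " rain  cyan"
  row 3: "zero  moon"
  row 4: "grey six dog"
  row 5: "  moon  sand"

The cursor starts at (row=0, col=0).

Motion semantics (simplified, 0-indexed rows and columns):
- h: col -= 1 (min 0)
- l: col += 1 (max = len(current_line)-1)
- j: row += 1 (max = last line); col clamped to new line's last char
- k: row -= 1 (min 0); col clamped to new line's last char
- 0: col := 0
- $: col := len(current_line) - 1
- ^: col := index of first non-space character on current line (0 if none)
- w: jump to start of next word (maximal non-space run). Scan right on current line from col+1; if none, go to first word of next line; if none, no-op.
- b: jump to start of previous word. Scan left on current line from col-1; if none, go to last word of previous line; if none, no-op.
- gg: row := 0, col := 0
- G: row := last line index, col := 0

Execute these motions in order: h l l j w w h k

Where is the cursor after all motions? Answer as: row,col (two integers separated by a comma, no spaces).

After 1 (h): row=0 col=0 char='_'
After 2 (l): row=0 col=1 char='_'
After 3 (l): row=0 col=2 char='w'
After 4 (j): row=1 col=2 char='g'
After 5 (w): row=1 col=5 char='l'
After 6 (w): row=1 col=11 char='w'
After 7 (h): row=1 col=10 char='_'
After 8 (k): row=0 col=10 char='_'

Answer: 0,10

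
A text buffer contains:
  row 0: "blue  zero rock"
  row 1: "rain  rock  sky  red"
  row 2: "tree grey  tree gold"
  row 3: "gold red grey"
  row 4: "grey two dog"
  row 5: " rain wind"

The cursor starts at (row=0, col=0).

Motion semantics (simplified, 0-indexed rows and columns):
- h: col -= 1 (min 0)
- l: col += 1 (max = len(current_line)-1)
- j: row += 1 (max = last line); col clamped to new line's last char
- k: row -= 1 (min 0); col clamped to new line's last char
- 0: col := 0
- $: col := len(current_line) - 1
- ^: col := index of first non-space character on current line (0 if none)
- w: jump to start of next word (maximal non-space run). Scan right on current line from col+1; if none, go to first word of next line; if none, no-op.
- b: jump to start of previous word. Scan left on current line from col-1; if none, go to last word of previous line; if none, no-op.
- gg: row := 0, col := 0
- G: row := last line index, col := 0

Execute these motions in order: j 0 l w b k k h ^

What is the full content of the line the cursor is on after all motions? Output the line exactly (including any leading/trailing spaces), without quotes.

After 1 (j): row=1 col=0 char='r'
After 2 (0): row=1 col=0 char='r'
After 3 (l): row=1 col=1 char='a'
After 4 (w): row=1 col=6 char='r'
After 5 (b): row=1 col=0 char='r'
After 6 (k): row=0 col=0 char='b'
After 7 (k): row=0 col=0 char='b'
After 8 (h): row=0 col=0 char='b'
After 9 (^): row=0 col=0 char='b'

Answer: blue  zero rock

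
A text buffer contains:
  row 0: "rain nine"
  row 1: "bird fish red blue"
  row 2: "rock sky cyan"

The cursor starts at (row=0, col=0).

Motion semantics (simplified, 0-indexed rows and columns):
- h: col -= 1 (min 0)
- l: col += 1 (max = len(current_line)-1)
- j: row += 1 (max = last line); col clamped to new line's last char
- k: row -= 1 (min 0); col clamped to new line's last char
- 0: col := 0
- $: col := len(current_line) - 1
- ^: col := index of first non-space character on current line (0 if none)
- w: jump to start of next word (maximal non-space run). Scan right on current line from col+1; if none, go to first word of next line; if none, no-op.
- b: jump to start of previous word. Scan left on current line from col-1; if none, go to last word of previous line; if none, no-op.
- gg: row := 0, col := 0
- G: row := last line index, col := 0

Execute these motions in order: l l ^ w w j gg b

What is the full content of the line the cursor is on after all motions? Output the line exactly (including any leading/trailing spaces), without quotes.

After 1 (l): row=0 col=1 char='a'
After 2 (l): row=0 col=2 char='i'
After 3 (^): row=0 col=0 char='r'
After 4 (w): row=0 col=5 char='n'
After 5 (w): row=1 col=0 char='b'
After 6 (j): row=2 col=0 char='r'
After 7 (gg): row=0 col=0 char='r'
After 8 (b): row=0 col=0 char='r'

Answer: rain nine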